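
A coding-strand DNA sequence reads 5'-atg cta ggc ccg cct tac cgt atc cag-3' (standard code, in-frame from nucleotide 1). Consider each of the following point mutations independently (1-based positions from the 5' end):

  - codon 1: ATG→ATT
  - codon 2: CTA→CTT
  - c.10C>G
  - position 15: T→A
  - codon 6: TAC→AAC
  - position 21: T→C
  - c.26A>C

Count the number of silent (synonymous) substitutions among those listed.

Codon 1: ATG (Met) → ATT (Ile) — missense.
Codon 2: CTA (Leu) → CTT (Leu) — synonymous.
Codon 4: CCG (Pro) → GCG (Ala) — missense.
Codon 5: CCT (Pro) → CCA (Pro) — synonymous.
Codon 6: TAC (Tyr) → AAC (Asn) — missense.
Codon 7: CGT (Arg) → CGC (Arg) — synonymous.
Codon 9: CAG (Gln) → CCG (Pro) — missense.
Synonymous: 3 of 7.

3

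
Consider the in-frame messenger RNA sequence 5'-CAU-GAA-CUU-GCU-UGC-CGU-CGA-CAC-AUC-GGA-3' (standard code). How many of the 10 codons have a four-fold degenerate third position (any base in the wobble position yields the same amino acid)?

5

Codon 1 CAU (His): third position 2-fold.
Codon 2 GAA (Glu): third position 2-fold.
Codon 3 CUU (Leu): third position 4-fold.
Codon 4 GCU (Ala): third position 4-fold.
Codon 5 UGC (Cys): third position 2-fold.
Codon 6 CGU (Arg): third position 4-fold.
Codon 7 CGA (Arg): third position 4-fold.
Codon 8 CAC (His): third position 2-fold.
Codon 9 AUC (Ile): third position 3-fold.
Codon 10 GGA (Gly): third position 4-fold.
Four-fold degenerate third positions: 5.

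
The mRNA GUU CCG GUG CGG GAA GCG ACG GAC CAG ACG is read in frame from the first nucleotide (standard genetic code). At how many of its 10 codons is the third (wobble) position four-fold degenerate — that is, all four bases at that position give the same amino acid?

7

Codon 1 GUU (Val): third position 4-fold.
Codon 2 CCG (Pro): third position 4-fold.
Codon 3 GUG (Val): third position 4-fold.
Codon 4 CGG (Arg): third position 4-fold.
Codon 5 GAA (Glu): third position 2-fold.
Codon 6 GCG (Ala): third position 4-fold.
Codon 7 ACG (Thr): third position 4-fold.
Codon 8 GAC (Asp): third position 2-fold.
Codon 9 CAG (Gln): third position 2-fold.
Codon 10 ACG (Thr): third position 4-fold.
Four-fold degenerate third positions: 7.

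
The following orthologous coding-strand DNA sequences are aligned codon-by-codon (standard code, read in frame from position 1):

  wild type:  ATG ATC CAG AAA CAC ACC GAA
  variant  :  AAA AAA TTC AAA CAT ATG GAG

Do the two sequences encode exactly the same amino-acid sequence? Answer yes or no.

Codon 1: ATG Met / AAA Lys — nonsynonymous.
Codon 2: ATC Ile / AAA Lys — nonsynonymous.
Codon 3: CAG Gln / TTC Phe — nonsynonymous.
Codon 4: AAA Lys / AAA Lys — identical.
Codon 5: CAC His / CAT His — synonymous.
Codon 6: ACC Thr / ATG Met — nonsynonymous.
Codon 7: GAA Glu / GAG Glu — synonymous.
Nonsynonymous differences: 4 → different protein.

no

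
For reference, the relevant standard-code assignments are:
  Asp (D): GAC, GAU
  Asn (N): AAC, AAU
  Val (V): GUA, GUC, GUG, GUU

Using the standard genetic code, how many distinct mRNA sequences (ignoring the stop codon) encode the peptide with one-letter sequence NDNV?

32

Asn: 2 codons.
Asp: 2 codons.
Asn: 2 codons.
Val: 4 codons.
2 × 2 × 2 × 4 = 32.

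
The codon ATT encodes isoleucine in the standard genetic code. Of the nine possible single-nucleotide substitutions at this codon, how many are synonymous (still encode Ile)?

2

Position 1: none → 0 synonymous.
Position 2: none → 0 synonymous.
Position 3: ATC, ATA → 2 synonymous.
Total: 0 + 0 + 2 = 2.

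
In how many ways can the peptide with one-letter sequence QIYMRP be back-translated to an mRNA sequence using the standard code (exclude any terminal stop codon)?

288

Gln: 2 codons.
Ile: 3 codons.
Tyr: 2 codons.
Met: 1 codon.
Arg: 6 codons.
Pro: 4 codons.
2 × 3 × 2 × 1 × 6 × 4 = 288.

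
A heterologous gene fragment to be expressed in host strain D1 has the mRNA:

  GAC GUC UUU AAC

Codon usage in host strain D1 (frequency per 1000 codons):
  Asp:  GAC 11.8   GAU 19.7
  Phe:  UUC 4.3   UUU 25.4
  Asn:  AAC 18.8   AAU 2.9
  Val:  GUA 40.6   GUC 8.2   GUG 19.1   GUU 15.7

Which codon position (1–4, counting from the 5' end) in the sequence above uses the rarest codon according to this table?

2

Codon 1 GAC (Asp): 11.8 per 1000.
Codon 2 GUC (Val): 8.2 per 1000.
Codon 3 UUU (Phe): 25.4 per 1000.
Codon 4 AAC (Asn): 18.8 per 1000.
Lowest frequency is 8.2 at codon 2.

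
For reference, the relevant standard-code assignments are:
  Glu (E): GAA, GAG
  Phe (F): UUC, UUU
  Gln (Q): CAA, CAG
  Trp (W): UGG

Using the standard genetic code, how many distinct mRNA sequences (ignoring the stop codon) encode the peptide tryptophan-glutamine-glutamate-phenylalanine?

8

Trp: 1 codon.
Gln: 2 codons.
Glu: 2 codons.
Phe: 2 codons.
1 × 2 × 2 × 2 = 8.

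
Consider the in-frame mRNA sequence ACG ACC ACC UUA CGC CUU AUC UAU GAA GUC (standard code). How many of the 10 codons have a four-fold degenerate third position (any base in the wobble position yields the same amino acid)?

Codon 1 ACG (Thr): third position 4-fold.
Codon 2 ACC (Thr): third position 4-fold.
Codon 3 ACC (Thr): third position 4-fold.
Codon 4 UUA (Leu): third position 2-fold.
Codon 5 CGC (Arg): third position 4-fold.
Codon 6 CUU (Leu): third position 4-fold.
Codon 7 AUC (Ile): third position 3-fold.
Codon 8 UAU (Tyr): third position 2-fold.
Codon 9 GAA (Glu): third position 2-fold.
Codon 10 GUC (Val): third position 4-fold.
Four-fold degenerate third positions: 6.

6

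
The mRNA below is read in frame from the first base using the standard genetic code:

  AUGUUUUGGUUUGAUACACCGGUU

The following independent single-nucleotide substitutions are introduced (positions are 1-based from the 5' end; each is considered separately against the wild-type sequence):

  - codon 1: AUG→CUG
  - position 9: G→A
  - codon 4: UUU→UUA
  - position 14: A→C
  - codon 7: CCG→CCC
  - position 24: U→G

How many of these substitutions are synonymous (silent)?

Codon 1: AUG (Met) → CUG (Leu) — missense.
Codon 3: UGG (Trp) → UGA (Stop) — nonsense.
Codon 4: UUU (Phe) → UUA (Leu) — missense.
Codon 5: GAU (Asp) → GCU (Ala) — missense.
Codon 7: CCG (Pro) → CCC (Pro) — synonymous.
Codon 8: GUU (Val) → GUG (Val) — synonymous.
Synonymous: 2 of 6.

2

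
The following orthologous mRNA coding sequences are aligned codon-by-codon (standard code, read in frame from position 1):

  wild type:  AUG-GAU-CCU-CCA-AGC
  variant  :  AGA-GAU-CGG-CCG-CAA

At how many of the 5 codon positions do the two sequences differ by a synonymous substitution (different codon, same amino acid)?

1

Codon 1: AUG Met / AGA Arg — nonsynonymous.
Codon 2: GAU Asp / GAU Asp — identical.
Codon 3: CCU Pro / CGG Arg — nonsynonymous.
Codon 4: CCA Pro / CCG Pro — synonymous.
Codon 5: AGC Ser / CAA Gln — nonsynonymous.
Synonymous differences: 1.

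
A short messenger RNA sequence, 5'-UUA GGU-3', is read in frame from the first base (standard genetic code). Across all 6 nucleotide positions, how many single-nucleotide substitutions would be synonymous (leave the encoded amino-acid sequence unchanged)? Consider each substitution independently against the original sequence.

Codon 1 (UUA, Leu): 2 synonymous substitutions.
Codon 2 (GGU, Gly): 3 synonymous substitutions.
Total: 2 + 3 = 5.

5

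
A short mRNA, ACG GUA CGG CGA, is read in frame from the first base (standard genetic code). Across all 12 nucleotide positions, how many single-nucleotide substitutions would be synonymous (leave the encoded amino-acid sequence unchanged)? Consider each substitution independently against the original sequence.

14

Codon 1 (ACG, Thr): 3 synonymous substitutions.
Codon 2 (GUA, Val): 3 synonymous substitutions.
Codon 3 (CGG, Arg): 4 synonymous substitutions.
Codon 4 (CGA, Arg): 4 synonymous substitutions.
Total: 3 + 3 + 4 + 4 = 14.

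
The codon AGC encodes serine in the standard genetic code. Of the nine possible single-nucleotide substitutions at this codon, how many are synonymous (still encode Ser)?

1

Position 1: none → 0 synonymous.
Position 2: none → 0 synonymous.
Position 3: AGU → 1 synonymous.
Total: 0 + 0 + 1 = 1.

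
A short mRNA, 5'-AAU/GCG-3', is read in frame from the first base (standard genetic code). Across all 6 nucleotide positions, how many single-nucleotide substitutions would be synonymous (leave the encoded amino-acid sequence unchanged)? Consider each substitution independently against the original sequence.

Codon 1 (AAU, Asn): 1 synonymous substitution.
Codon 2 (GCG, Ala): 3 synonymous substitutions.
Total: 1 + 3 = 4.

4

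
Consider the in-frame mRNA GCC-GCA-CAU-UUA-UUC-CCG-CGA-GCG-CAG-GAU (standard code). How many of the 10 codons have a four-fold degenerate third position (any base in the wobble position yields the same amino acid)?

5

Codon 1 GCC (Ala): third position 4-fold.
Codon 2 GCA (Ala): third position 4-fold.
Codon 3 CAU (His): third position 2-fold.
Codon 4 UUA (Leu): third position 2-fold.
Codon 5 UUC (Phe): third position 2-fold.
Codon 6 CCG (Pro): third position 4-fold.
Codon 7 CGA (Arg): third position 4-fold.
Codon 8 GCG (Ala): third position 4-fold.
Codon 9 CAG (Gln): third position 2-fold.
Codon 10 GAU (Asp): third position 2-fold.
Four-fold degenerate third positions: 5.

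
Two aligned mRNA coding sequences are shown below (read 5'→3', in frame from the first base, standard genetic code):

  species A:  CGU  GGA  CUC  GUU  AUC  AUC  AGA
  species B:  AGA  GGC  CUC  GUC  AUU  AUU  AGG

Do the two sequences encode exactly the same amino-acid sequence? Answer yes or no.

Codon 1: CGU Arg / AGA Arg — synonymous.
Codon 2: GGA Gly / GGC Gly — synonymous.
Codon 3: CUC Leu / CUC Leu — identical.
Codon 4: GUU Val / GUC Val — synonymous.
Codon 5: AUC Ile / AUU Ile — synonymous.
Codon 6: AUC Ile / AUU Ile — synonymous.
Codon 7: AGA Arg / AGG Arg — synonymous.
Nonsynonymous differences: 0 → same protein.

yes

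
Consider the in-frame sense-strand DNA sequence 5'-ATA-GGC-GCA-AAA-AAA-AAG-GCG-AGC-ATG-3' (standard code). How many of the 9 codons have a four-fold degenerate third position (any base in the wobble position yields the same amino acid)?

Codon 1 ATA (Ile): third position 3-fold.
Codon 2 GGC (Gly): third position 4-fold.
Codon 3 GCA (Ala): third position 4-fold.
Codon 4 AAA (Lys): third position 2-fold.
Codon 5 AAA (Lys): third position 2-fold.
Codon 6 AAG (Lys): third position 2-fold.
Codon 7 GCG (Ala): third position 4-fold.
Codon 8 AGC (Ser): third position 2-fold.
Codon 9 ATG (Met): third position 1-fold.
Four-fold degenerate third positions: 3.

3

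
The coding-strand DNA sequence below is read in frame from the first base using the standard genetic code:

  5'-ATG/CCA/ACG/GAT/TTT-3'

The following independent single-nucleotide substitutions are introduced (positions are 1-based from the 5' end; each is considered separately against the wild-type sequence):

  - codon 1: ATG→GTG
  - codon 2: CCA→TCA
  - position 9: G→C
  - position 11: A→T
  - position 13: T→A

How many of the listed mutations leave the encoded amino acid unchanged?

Codon 1: ATG (Met) → GTG (Val) — missense.
Codon 2: CCA (Pro) → TCA (Ser) — missense.
Codon 3: ACG (Thr) → ACC (Thr) — synonymous.
Codon 4: GAT (Asp) → GTT (Val) — missense.
Codon 5: TTT (Phe) → ATT (Ile) — missense.
Synonymous: 1 of 5.

1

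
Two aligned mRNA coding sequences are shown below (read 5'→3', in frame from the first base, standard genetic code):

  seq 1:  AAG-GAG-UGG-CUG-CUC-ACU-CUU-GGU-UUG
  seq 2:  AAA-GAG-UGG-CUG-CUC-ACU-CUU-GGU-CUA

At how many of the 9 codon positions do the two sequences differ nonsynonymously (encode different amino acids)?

0

Codon 1: AAG Lys / AAA Lys — synonymous.
Codon 2: GAG Glu / GAG Glu — identical.
Codon 3: UGG Trp / UGG Trp — identical.
Codon 4: CUG Leu / CUG Leu — identical.
Codon 5: CUC Leu / CUC Leu — identical.
Codon 6: ACU Thr / ACU Thr — identical.
Codon 7: CUU Leu / CUU Leu — identical.
Codon 8: GGU Gly / GGU Gly — identical.
Codon 9: UUG Leu / CUA Leu — synonymous.
Nonsynonymous differences: 0.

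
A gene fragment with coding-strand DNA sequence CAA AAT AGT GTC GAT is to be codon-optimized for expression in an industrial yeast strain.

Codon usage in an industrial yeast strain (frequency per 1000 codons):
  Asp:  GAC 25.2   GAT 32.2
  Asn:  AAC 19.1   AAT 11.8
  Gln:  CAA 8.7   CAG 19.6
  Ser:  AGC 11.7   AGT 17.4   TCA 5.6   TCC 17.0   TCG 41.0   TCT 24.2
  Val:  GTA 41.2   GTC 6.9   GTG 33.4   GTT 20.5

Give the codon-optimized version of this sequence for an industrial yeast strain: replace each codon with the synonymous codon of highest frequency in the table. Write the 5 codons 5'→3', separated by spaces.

CAG AAC TCG GTA GAT

Codon 1 (Gln): best is CAG at 19.6.
Codon 2 (Asn): best is AAC at 19.1.
Codon 3 (Ser): best is TCG at 41.0.
Codon 4 (Val): best is GTA at 41.2.
Codon 5 (Asp): best is GAT at 32.2.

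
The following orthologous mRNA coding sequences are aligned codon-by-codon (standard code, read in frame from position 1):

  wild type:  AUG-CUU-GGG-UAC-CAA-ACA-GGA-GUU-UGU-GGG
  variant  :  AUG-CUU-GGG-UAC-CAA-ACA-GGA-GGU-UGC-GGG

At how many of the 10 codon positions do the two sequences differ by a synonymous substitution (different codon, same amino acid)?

1

Codon 1: AUG Met / AUG Met — identical.
Codon 2: CUU Leu / CUU Leu — identical.
Codon 3: GGG Gly / GGG Gly — identical.
Codon 4: UAC Tyr / UAC Tyr — identical.
Codon 5: CAA Gln / CAA Gln — identical.
Codon 6: ACA Thr / ACA Thr — identical.
Codon 7: GGA Gly / GGA Gly — identical.
Codon 8: GUU Val / GGU Gly — nonsynonymous.
Codon 9: UGU Cys / UGC Cys — synonymous.
Codon 10: GGG Gly / GGG Gly — identical.
Synonymous differences: 1.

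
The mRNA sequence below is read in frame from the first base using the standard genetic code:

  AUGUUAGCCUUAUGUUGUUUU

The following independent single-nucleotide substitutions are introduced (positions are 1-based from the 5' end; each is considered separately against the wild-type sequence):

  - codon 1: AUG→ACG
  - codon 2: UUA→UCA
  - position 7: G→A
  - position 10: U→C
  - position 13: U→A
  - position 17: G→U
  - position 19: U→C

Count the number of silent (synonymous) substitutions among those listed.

Codon 1: AUG (Met) → ACG (Thr) — missense.
Codon 2: UUA (Leu) → UCA (Ser) — missense.
Codon 3: GCC (Ala) → ACC (Thr) — missense.
Codon 4: UUA (Leu) → CUA (Leu) — synonymous.
Codon 5: UGU (Cys) → AGU (Ser) — missense.
Codon 6: UGU (Cys) → UUU (Phe) — missense.
Codon 7: UUU (Phe) → CUU (Leu) — missense.
Synonymous: 1 of 7.

1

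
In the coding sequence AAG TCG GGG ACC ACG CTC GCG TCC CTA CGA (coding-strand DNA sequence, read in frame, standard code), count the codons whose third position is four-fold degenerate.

Codon 1 AAG (Lys): third position 2-fold.
Codon 2 TCG (Ser): third position 4-fold.
Codon 3 GGG (Gly): third position 4-fold.
Codon 4 ACC (Thr): third position 4-fold.
Codon 5 ACG (Thr): third position 4-fold.
Codon 6 CTC (Leu): third position 4-fold.
Codon 7 GCG (Ala): third position 4-fold.
Codon 8 TCC (Ser): third position 4-fold.
Codon 9 CTA (Leu): third position 4-fold.
Codon 10 CGA (Arg): third position 4-fold.
Four-fold degenerate third positions: 9.

9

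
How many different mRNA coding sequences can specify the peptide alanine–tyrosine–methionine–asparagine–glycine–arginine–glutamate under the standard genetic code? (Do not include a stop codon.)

768

Ala: 4 codons.
Tyr: 2 codons.
Met: 1 codon.
Asn: 2 codons.
Gly: 4 codons.
Arg: 6 codons.
Glu: 2 codons.
4 × 2 × 1 × 2 × 4 × 6 × 2 = 768.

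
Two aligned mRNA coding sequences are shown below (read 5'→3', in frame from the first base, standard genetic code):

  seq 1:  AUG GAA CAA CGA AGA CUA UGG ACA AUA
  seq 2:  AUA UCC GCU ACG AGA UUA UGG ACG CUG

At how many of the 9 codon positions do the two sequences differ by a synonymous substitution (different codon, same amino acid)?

2

Codon 1: AUG Met / AUA Ile — nonsynonymous.
Codon 2: GAA Glu / UCC Ser — nonsynonymous.
Codon 3: CAA Gln / GCU Ala — nonsynonymous.
Codon 4: CGA Arg / ACG Thr — nonsynonymous.
Codon 5: AGA Arg / AGA Arg — identical.
Codon 6: CUA Leu / UUA Leu — synonymous.
Codon 7: UGG Trp / UGG Trp — identical.
Codon 8: ACA Thr / ACG Thr — synonymous.
Codon 9: AUA Ile / CUG Leu — nonsynonymous.
Synonymous differences: 2.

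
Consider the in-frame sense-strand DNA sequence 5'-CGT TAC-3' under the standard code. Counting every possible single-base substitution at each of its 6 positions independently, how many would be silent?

Codon 1 (CGT, Arg): 3 synonymous substitutions.
Codon 2 (TAC, Tyr): 1 synonymous substitution.
Total: 3 + 1 = 4.

4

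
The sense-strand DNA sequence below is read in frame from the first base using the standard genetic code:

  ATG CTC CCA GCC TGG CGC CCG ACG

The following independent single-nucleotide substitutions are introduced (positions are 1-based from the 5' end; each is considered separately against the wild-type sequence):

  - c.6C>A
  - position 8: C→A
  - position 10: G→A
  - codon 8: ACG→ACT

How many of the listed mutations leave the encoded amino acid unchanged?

Codon 2: CTC (Leu) → CTA (Leu) — synonymous.
Codon 3: CCA (Pro) → CAA (Gln) — missense.
Codon 4: GCC (Ala) → ACC (Thr) — missense.
Codon 8: ACG (Thr) → ACT (Thr) — synonymous.
Synonymous: 2 of 4.

2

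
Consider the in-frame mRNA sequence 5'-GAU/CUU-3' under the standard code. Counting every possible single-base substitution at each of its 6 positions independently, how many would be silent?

Codon 1 (GAU, Asp): 1 synonymous substitution.
Codon 2 (CUU, Leu): 3 synonymous substitutions.
Total: 1 + 3 = 4.

4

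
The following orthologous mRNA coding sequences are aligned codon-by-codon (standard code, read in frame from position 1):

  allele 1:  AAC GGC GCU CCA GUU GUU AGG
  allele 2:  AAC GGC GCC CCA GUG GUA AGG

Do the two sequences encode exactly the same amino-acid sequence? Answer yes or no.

Codon 1: AAC Asn / AAC Asn — identical.
Codon 2: GGC Gly / GGC Gly — identical.
Codon 3: GCU Ala / GCC Ala — synonymous.
Codon 4: CCA Pro / CCA Pro — identical.
Codon 5: GUU Val / GUG Val — synonymous.
Codon 6: GUU Val / GUA Val — synonymous.
Codon 7: AGG Arg / AGG Arg — identical.
Nonsynonymous differences: 0 → same protein.

yes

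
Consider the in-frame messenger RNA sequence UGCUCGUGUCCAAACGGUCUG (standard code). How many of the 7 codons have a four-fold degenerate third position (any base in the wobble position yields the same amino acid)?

4

Codon 1 UGC (Cys): third position 2-fold.
Codon 2 UCG (Ser): third position 4-fold.
Codon 3 UGU (Cys): third position 2-fold.
Codon 4 CCA (Pro): third position 4-fold.
Codon 5 AAC (Asn): third position 2-fold.
Codon 6 GGU (Gly): third position 4-fold.
Codon 7 CUG (Leu): third position 4-fold.
Four-fold degenerate third positions: 4.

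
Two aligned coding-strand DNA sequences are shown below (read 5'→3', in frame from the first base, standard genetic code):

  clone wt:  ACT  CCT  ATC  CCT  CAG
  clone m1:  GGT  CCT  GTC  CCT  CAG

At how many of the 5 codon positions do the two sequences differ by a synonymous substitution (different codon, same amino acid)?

Codon 1: ACT Thr / GGT Gly — nonsynonymous.
Codon 2: CCT Pro / CCT Pro — identical.
Codon 3: ATC Ile / GTC Val — nonsynonymous.
Codon 4: CCT Pro / CCT Pro — identical.
Codon 5: CAG Gln / CAG Gln — identical.
Synonymous differences: 0.

0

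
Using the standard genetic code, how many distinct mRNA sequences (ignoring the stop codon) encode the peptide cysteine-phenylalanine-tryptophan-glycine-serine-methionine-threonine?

384

Cys: 2 codons.
Phe: 2 codons.
Trp: 1 codon.
Gly: 4 codons.
Ser: 6 codons.
Met: 1 codon.
Thr: 4 codons.
2 × 2 × 1 × 4 × 6 × 1 × 4 = 384.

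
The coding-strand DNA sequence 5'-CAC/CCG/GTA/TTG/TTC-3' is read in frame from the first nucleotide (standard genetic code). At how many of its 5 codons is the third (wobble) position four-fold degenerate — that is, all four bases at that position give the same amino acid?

2

Codon 1 CAC (His): third position 2-fold.
Codon 2 CCG (Pro): third position 4-fold.
Codon 3 GTA (Val): third position 4-fold.
Codon 4 TTG (Leu): third position 2-fold.
Codon 5 TTC (Phe): third position 2-fold.
Four-fold degenerate third positions: 2.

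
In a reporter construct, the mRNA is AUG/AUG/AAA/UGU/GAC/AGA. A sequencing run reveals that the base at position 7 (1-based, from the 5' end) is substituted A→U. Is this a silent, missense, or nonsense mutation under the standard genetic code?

nonsense

Position 7 falls in codon 3: AAA → Lys.
After the substitution the codon is UAA → Stop.
The new codon is a stop codon, so this is a nonsense mutation.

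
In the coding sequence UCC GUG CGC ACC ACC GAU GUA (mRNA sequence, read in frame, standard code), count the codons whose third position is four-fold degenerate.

Codon 1 UCC (Ser): third position 4-fold.
Codon 2 GUG (Val): third position 4-fold.
Codon 3 CGC (Arg): third position 4-fold.
Codon 4 ACC (Thr): third position 4-fold.
Codon 5 ACC (Thr): third position 4-fold.
Codon 6 GAU (Asp): third position 2-fold.
Codon 7 GUA (Val): third position 4-fold.
Four-fold degenerate third positions: 6.

6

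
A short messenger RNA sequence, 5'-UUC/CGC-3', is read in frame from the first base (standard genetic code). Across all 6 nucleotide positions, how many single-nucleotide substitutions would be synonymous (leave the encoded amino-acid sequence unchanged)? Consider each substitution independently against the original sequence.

Codon 1 (UUC, Phe): 1 synonymous substitution.
Codon 2 (CGC, Arg): 3 synonymous substitutions.
Total: 1 + 3 = 4.

4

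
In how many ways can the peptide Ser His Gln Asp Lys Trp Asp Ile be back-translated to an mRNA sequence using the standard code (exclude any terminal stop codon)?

576

Ser: 6 codons.
His: 2 codons.
Gln: 2 codons.
Asp: 2 codons.
Lys: 2 codons.
Trp: 1 codon.
Asp: 2 codons.
Ile: 3 codons.
6 × 2 × 2 × 2 × 2 × 1 × 2 × 3 = 576.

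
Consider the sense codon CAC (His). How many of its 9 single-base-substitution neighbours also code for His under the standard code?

Position 1: none → 0 synonymous.
Position 2: none → 0 synonymous.
Position 3: CAU → 1 synonymous.
Total: 0 + 0 + 1 = 1.

1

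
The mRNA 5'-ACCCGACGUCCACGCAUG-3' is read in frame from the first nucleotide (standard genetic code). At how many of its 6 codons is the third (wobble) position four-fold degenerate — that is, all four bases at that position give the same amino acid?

Codon 1 ACC (Thr): third position 4-fold.
Codon 2 CGA (Arg): third position 4-fold.
Codon 3 CGU (Arg): third position 4-fold.
Codon 4 CCA (Pro): third position 4-fold.
Codon 5 CGC (Arg): third position 4-fold.
Codon 6 AUG (Met): third position 1-fold.
Four-fold degenerate third positions: 5.

5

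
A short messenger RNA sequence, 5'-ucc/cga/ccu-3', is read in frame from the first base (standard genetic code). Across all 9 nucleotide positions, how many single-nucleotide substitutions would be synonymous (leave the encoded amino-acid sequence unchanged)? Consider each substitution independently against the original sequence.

10

Codon 1 (UCC, Ser): 3 synonymous substitutions.
Codon 2 (CGA, Arg): 4 synonymous substitutions.
Codon 3 (CCU, Pro): 3 synonymous substitutions.
Total: 3 + 4 + 3 = 10.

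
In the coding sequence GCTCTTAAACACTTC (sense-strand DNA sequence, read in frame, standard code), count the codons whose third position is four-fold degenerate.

2

Codon 1 GCT (Ala): third position 4-fold.
Codon 2 CTT (Leu): third position 4-fold.
Codon 3 AAA (Lys): third position 2-fold.
Codon 4 CAC (His): third position 2-fold.
Codon 5 TTC (Phe): third position 2-fold.
Four-fold degenerate third positions: 2.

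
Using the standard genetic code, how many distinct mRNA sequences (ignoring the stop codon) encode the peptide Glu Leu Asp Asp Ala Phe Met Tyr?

768

Glu: 2 codons.
Leu: 6 codons.
Asp: 2 codons.
Asp: 2 codons.
Ala: 4 codons.
Phe: 2 codons.
Met: 1 codon.
Tyr: 2 codons.
2 × 6 × 2 × 2 × 4 × 2 × 1 × 2 = 768.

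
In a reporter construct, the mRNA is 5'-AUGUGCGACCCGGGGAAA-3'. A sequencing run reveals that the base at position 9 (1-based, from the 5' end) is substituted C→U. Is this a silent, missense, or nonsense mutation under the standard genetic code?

Position 9 falls in codon 3: GAC → Asp.
After the substitution the codon is GAU → Asp.
Both encode Asp, so the change is synonymous.

silent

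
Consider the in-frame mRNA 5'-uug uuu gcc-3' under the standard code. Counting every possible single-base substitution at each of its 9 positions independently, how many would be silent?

6

Codon 1 (UUG, Leu): 2 synonymous substitutions.
Codon 2 (UUU, Phe): 1 synonymous substitution.
Codon 3 (GCC, Ala): 3 synonymous substitutions.
Total: 2 + 1 + 3 = 6.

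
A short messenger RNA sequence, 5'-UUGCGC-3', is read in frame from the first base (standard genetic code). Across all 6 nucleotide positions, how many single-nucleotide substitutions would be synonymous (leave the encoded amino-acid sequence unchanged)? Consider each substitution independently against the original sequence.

Codon 1 (UUG, Leu): 2 synonymous substitutions.
Codon 2 (CGC, Arg): 3 synonymous substitutions.
Total: 2 + 3 = 5.

5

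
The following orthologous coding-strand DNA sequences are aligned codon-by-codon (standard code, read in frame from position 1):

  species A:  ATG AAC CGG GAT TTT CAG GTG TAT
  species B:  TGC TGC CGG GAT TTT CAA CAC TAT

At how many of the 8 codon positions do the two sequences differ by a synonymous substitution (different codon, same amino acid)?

Codon 1: ATG Met / TGC Cys — nonsynonymous.
Codon 2: AAC Asn / TGC Cys — nonsynonymous.
Codon 3: CGG Arg / CGG Arg — identical.
Codon 4: GAT Asp / GAT Asp — identical.
Codon 5: TTT Phe / TTT Phe — identical.
Codon 6: CAG Gln / CAA Gln — synonymous.
Codon 7: GTG Val / CAC His — nonsynonymous.
Codon 8: TAT Tyr / TAT Tyr — identical.
Synonymous differences: 1.

1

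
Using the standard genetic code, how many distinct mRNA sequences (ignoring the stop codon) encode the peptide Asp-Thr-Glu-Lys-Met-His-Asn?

128

Asp: 2 codons.
Thr: 4 codons.
Glu: 2 codons.
Lys: 2 codons.
Met: 1 codon.
His: 2 codons.
Asn: 2 codons.
2 × 4 × 2 × 2 × 1 × 2 × 2 = 128.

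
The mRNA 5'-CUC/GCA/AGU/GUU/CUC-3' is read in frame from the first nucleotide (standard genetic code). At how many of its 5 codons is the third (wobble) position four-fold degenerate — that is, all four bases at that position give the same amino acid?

Codon 1 CUC (Leu): third position 4-fold.
Codon 2 GCA (Ala): third position 4-fold.
Codon 3 AGU (Ser): third position 2-fold.
Codon 4 GUU (Val): third position 4-fold.
Codon 5 CUC (Leu): third position 4-fold.
Four-fold degenerate third positions: 4.

4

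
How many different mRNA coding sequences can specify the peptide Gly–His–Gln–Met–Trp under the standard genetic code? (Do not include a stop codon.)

16

Gly: 4 codons.
His: 2 codons.
Gln: 2 codons.
Met: 1 codon.
Trp: 1 codon.
4 × 2 × 2 × 1 × 1 = 16.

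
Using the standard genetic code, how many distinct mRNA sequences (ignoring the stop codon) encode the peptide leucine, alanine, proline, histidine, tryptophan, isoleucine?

Leu: 6 codons.
Ala: 4 codons.
Pro: 4 codons.
His: 2 codons.
Trp: 1 codon.
Ile: 3 codons.
6 × 4 × 4 × 2 × 1 × 3 = 576.

576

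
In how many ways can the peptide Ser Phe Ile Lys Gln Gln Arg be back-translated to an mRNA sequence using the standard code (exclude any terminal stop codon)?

Ser: 6 codons.
Phe: 2 codons.
Ile: 3 codons.
Lys: 2 codons.
Gln: 2 codons.
Gln: 2 codons.
Arg: 6 codons.
6 × 2 × 3 × 2 × 2 × 2 × 6 = 1728.

1728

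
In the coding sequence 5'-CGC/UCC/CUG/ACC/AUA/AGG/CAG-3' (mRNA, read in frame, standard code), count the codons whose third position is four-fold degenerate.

4

Codon 1 CGC (Arg): third position 4-fold.
Codon 2 UCC (Ser): third position 4-fold.
Codon 3 CUG (Leu): third position 4-fold.
Codon 4 ACC (Thr): third position 4-fold.
Codon 5 AUA (Ile): third position 3-fold.
Codon 6 AGG (Arg): third position 2-fold.
Codon 7 CAG (Gln): third position 2-fold.
Four-fold degenerate third positions: 4.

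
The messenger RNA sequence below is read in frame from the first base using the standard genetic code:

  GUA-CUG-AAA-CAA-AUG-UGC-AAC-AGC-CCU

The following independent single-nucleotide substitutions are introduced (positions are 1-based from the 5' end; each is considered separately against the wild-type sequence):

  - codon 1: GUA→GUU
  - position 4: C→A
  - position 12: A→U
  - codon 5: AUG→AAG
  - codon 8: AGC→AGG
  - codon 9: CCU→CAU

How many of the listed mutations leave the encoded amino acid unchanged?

1

Codon 1: GUA (Val) → GUU (Val) — synonymous.
Codon 2: CUG (Leu) → AUG (Met) — missense.
Codon 4: CAA (Gln) → CAU (His) — missense.
Codon 5: AUG (Met) → AAG (Lys) — missense.
Codon 8: AGC (Ser) → AGG (Arg) — missense.
Codon 9: CCU (Pro) → CAU (His) — missense.
Synonymous: 1 of 6.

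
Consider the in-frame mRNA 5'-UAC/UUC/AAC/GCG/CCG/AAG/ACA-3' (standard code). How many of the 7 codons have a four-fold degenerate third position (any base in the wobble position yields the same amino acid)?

Codon 1 UAC (Tyr): third position 2-fold.
Codon 2 UUC (Phe): third position 2-fold.
Codon 3 AAC (Asn): third position 2-fold.
Codon 4 GCG (Ala): third position 4-fold.
Codon 5 CCG (Pro): third position 4-fold.
Codon 6 AAG (Lys): third position 2-fold.
Codon 7 ACA (Thr): third position 4-fold.
Four-fold degenerate third positions: 3.

3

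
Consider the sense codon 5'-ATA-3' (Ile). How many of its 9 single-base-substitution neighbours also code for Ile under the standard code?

Position 1: none → 0 synonymous.
Position 2: none → 0 synonymous.
Position 3: ATT, ATC → 2 synonymous.
Total: 0 + 0 + 2 = 2.

2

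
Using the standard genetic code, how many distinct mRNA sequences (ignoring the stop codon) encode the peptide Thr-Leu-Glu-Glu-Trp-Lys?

Thr: 4 codons.
Leu: 6 codons.
Glu: 2 codons.
Glu: 2 codons.
Trp: 1 codon.
Lys: 2 codons.
4 × 6 × 2 × 2 × 1 × 2 = 192.

192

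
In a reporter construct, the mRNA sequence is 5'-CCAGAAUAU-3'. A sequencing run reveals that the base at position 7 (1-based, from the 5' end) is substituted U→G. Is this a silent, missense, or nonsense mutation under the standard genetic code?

Position 7 falls in codon 3: UAU → Tyr.
After the substitution the codon is GAU → Asp.
Tyr ≠ Asp, so this is a missense mutation.

missense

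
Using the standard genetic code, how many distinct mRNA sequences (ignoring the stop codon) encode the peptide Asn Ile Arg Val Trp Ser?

Asn: 2 codons.
Ile: 3 codons.
Arg: 6 codons.
Val: 4 codons.
Trp: 1 codon.
Ser: 6 codons.
2 × 3 × 6 × 4 × 1 × 6 = 864.

864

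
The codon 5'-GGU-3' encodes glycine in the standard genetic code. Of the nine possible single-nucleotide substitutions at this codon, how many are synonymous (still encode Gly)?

3

Position 1: none → 0 synonymous.
Position 2: none → 0 synonymous.
Position 3: GGC, GGA, GGG → 3 synonymous.
Total: 0 + 0 + 3 = 3.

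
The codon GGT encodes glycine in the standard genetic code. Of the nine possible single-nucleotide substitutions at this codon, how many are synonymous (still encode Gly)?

3

Position 1: none → 0 synonymous.
Position 2: none → 0 synonymous.
Position 3: GGC, GGA, GGG → 3 synonymous.
Total: 0 + 0 + 3 = 3.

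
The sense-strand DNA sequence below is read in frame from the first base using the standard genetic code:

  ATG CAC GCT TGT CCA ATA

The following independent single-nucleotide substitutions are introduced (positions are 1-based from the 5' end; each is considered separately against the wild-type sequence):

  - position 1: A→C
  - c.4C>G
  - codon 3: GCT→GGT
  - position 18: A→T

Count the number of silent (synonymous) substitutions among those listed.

Codon 1: ATG (Met) → CTG (Leu) — missense.
Codon 2: CAC (His) → GAC (Asp) — missense.
Codon 3: GCT (Ala) → GGT (Gly) — missense.
Codon 6: ATA (Ile) → ATT (Ile) — synonymous.
Synonymous: 1 of 4.

1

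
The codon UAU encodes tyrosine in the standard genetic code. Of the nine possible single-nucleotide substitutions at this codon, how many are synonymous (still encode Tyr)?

Position 1: none → 0 synonymous.
Position 2: none → 0 synonymous.
Position 3: UAC → 1 synonymous.
Total: 0 + 0 + 1 = 1.

1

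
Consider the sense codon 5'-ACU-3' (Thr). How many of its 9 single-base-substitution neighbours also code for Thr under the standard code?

3

Position 1: none → 0 synonymous.
Position 2: none → 0 synonymous.
Position 3: ACC, ACA, ACG → 3 synonymous.
Total: 0 + 0 + 3 = 3.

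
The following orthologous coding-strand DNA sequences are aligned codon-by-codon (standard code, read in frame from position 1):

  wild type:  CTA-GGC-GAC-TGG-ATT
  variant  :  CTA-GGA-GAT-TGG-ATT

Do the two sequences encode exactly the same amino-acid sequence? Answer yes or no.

yes

Codon 1: CTA Leu / CTA Leu — identical.
Codon 2: GGC Gly / GGA Gly — synonymous.
Codon 3: GAC Asp / GAT Asp — synonymous.
Codon 4: TGG Trp / TGG Trp — identical.
Codon 5: ATT Ile / ATT Ile — identical.
Nonsynonymous differences: 0 → same protein.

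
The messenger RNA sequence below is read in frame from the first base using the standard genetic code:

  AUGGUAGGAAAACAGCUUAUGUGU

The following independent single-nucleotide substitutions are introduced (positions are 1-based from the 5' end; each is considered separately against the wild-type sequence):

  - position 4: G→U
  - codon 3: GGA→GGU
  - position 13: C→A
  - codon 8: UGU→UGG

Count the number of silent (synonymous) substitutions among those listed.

1

Codon 2: GUA (Val) → UUA (Leu) — missense.
Codon 3: GGA (Gly) → GGU (Gly) — synonymous.
Codon 5: CAG (Gln) → AAG (Lys) — missense.
Codon 8: UGU (Cys) → UGG (Trp) — missense.
Synonymous: 1 of 4.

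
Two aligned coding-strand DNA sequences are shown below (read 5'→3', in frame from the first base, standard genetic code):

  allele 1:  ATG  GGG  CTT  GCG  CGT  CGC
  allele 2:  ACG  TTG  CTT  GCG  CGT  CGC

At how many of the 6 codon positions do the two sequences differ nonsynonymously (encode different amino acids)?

Codon 1: ATG Met / ACG Thr — nonsynonymous.
Codon 2: GGG Gly / TTG Leu — nonsynonymous.
Codon 3: CTT Leu / CTT Leu — identical.
Codon 4: GCG Ala / GCG Ala — identical.
Codon 5: CGT Arg / CGT Arg — identical.
Codon 6: CGC Arg / CGC Arg — identical.
Nonsynonymous differences: 2.

2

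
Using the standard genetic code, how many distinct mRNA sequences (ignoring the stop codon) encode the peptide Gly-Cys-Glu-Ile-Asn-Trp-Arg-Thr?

2304

Gly: 4 codons.
Cys: 2 codons.
Glu: 2 codons.
Ile: 3 codons.
Asn: 2 codons.
Trp: 1 codon.
Arg: 6 codons.
Thr: 4 codons.
4 × 2 × 2 × 3 × 2 × 1 × 6 × 4 = 2304.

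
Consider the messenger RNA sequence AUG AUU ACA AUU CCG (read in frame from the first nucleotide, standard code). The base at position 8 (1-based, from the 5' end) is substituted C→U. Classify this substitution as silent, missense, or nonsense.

missense

Position 8 falls in codon 3: ACA → Thr.
After the substitution the codon is AUA → Ile.
Thr ≠ Ile, so this is a missense mutation.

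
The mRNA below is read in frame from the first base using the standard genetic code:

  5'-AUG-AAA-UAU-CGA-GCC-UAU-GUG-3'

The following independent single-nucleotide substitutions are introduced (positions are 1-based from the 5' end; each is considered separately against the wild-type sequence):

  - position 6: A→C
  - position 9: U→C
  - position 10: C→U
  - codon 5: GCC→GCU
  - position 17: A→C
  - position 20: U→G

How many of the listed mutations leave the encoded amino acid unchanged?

2

Codon 2: AAA (Lys) → AAC (Asn) — missense.
Codon 3: UAU (Tyr) → UAC (Tyr) — synonymous.
Codon 4: CGA (Arg) → UGA (Stop) — nonsense.
Codon 5: GCC (Ala) → GCU (Ala) — synonymous.
Codon 6: UAU (Tyr) → UCU (Ser) — missense.
Codon 7: GUG (Val) → GGG (Gly) — missense.
Synonymous: 2 of 6.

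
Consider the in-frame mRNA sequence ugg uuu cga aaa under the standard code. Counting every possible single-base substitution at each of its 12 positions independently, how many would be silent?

6

Codon 1 (UGG, Trp): 0 synonymous substitutions.
Codon 2 (UUU, Phe): 1 synonymous substitution.
Codon 3 (CGA, Arg): 4 synonymous substitutions.
Codon 4 (AAA, Lys): 1 synonymous substitution.
Total: 0 + 1 + 4 + 1 = 6.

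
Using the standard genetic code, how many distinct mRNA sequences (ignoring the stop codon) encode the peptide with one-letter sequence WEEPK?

Trp: 1 codon.
Glu: 2 codons.
Glu: 2 codons.
Pro: 4 codons.
Lys: 2 codons.
1 × 2 × 2 × 4 × 2 = 32.

32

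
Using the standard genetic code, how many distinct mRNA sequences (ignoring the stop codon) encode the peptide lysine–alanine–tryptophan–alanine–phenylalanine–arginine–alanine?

1536

Lys: 2 codons.
Ala: 4 codons.
Trp: 1 codon.
Ala: 4 codons.
Phe: 2 codons.
Arg: 6 codons.
Ala: 4 codons.
2 × 4 × 1 × 4 × 2 × 6 × 4 = 1536.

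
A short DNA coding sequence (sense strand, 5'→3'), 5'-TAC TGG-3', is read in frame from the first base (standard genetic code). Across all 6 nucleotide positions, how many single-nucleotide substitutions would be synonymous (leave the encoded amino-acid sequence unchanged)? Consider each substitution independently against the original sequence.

Codon 1 (TAC, Tyr): 1 synonymous substitution.
Codon 2 (TGG, Trp): 0 synonymous substitutions.
Total: 1 + 0 = 1.

1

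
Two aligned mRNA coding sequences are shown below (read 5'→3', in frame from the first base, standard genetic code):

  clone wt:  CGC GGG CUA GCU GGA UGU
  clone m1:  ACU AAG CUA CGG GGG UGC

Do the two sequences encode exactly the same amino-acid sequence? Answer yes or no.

no

Codon 1: CGC Arg / ACU Thr — nonsynonymous.
Codon 2: GGG Gly / AAG Lys — nonsynonymous.
Codon 3: CUA Leu / CUA Leu — identical.
Codon 4: GCU Ala / CGG Arg — nonsynonymous.
Codon 5: GGA Gly / GGG Gly — synonymous.
Codon 6: UGU Cys / UGC Cys — synonymous.
Nonsynonymous differences: 3 → different protein.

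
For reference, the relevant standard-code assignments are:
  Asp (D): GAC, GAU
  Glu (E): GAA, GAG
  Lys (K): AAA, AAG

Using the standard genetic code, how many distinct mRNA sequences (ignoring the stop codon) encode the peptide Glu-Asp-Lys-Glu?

16

Glu: 2 codons.
Asp: 2 codons.
Lys: 2 codons.
Glu: 2 codons.
2 × 2 × 2 × 2 = 16.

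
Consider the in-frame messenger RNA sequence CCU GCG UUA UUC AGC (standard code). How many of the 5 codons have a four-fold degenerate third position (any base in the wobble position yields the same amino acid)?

Codon 1 CCU (Pro): third position 4-fold.
Codon 2 GCG (Ala): third position 4-fold.
Codon 3 UUA (Leu): third position 2-fold.
Codon 4 UUC (Phe): third position 2-fold.
Codon 5 AGC (Ser): third position 2-fold.
Four-fold degenerate third positions: 2.

2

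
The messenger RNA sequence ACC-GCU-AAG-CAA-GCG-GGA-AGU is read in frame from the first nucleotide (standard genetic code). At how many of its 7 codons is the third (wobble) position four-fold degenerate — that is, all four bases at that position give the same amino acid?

Codon 1 ACC (Thr): third position 4-fold.
Codon 2 GCU (Ala): third position 4-fold.
Codon 3 AAG (Lys): third position 2-fold.
Codon 4 CAA (Gln): third position 2-fold.
Codon 5 GCG (Ala): third position 4-fold.
Codon 6 GGA (Gly): third position 4-fold.
Codon 7 AGU (Ser): third position 2-fold.
Four-fold degenerate third positions: 4.

4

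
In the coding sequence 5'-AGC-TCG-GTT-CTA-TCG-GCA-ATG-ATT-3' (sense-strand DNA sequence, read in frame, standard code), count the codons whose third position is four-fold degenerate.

5

Codon 1 AGC (Ser): third position 2-fold.
Codon 2 TCG (Ser): third position 4-fold.
Codon 3 GTT (Val): third position 4-fold.
Codon 4 CTA (Leu): third position 4-fold.
Codon 5 TCG (Ser): third position 4-fold.
Codon 6 GCA (Ala): third position 4-fold.
Codon 7 ATG (Met): third position 1-fold.
Codon 8 ATT (Ile): third position 3-fold.
Four-fold degenerate third positions: 5.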